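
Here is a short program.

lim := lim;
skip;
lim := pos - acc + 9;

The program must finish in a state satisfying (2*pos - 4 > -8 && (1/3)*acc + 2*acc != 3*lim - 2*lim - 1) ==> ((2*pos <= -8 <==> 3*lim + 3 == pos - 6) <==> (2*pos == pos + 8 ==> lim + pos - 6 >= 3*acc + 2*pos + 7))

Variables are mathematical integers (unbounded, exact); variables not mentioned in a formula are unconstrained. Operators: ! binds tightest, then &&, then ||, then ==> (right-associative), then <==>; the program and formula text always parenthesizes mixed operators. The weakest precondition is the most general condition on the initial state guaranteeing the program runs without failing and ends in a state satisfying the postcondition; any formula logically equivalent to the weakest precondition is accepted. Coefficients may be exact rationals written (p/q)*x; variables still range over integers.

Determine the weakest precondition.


Working backward. After the program, the postcondition (2*pos - 4 > -8 && (1/3)*acc + 2*acc != 3*lim - 2*lim - 1) ==> ((2*pos <= -8 <==> 3*lim + 3 == pos - 6) <==> (2*pos == pos + 8 ==> lim + pos - 6 >= 3*acc + 2*pos + 7)) must hold; in canonical form it is (2*pos > -4 && (7/3)*acc != lim - 1) ==> ((2*pos <= -8 <==> 3*lim == pos - 9) <==> (pos == 8 ==> lim >= 3*acc + pos + 13)).
Before lim := pos - acc + 9: (2*pos > -4 && (10/3)*acc != pos + 8) ==> ((2*pos <= -8 <==> 2*pos == 3*acc - 36) <==> (pos == 8 ==> 4*acc <= -4))
Before skip: (2*pos > -4 && (10/3)*acc != pos + 8) ==> ((2*pos <= -8 <==> 2*pos == 3*acc - 36) <==> (pos == 8 ==> 4*acc <= -4))
Before lim := lim: (2*pos > -4 && (10/3)*acc != pos + 8) ==> ((2*pos <= -8 <==> 2*pos == 3*acc - 36) <==> (pos == 8 ==> 4*acc <= -4))
Answer: WP = (2*pos > -4 && (10/3)*acc != pos + 8) ==> ((2*pos <= -8 <==> 2*pos == 3*acc - 36) <==> (pos == 8 ==> 4*acc <= -4))


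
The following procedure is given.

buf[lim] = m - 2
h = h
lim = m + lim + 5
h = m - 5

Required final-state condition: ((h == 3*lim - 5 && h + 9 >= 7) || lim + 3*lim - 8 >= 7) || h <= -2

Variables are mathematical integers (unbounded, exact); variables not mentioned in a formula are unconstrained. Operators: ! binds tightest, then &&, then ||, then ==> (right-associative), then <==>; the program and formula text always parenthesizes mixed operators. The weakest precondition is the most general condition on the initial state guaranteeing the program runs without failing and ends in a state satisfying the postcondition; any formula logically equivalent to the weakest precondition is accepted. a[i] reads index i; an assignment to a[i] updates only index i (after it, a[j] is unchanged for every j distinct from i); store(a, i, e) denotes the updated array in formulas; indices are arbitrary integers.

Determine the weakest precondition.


Working backward. After the program, the postcondition ((h == 3*lim - 5 && h + 9 >= 7) || lim + 3*lim - 8 >= 7) || h <= -2 must hold; in canonical form it is (h == 3*lim - 5 && h >= -2) || 4*lim >= 15 || h <= -2.
Before h := m - 5: (m == 3*lim && m >= 3) || 4*lim >= 15 || m <= 3
Before lim := m + lim + 5: (3*lim + 2*m == -15 && m >= 3) || 4*lim + 4*m >= -5 || m <= 3
Before h := h: (3*lim + 2*m == -15 && m >= 3) || 4*lim + 4*m >= -5 || m <= 3
Before buf[lim] := m - 2: (3*lim + 2*m == -15 && m >= 3) || 4*lim + 4*m >= -5 || m <= 3
Answer: WP = (3*lim + 2*m == -15 && m >= 3) || 4*lim + 4*m >= -5 || m <= 3


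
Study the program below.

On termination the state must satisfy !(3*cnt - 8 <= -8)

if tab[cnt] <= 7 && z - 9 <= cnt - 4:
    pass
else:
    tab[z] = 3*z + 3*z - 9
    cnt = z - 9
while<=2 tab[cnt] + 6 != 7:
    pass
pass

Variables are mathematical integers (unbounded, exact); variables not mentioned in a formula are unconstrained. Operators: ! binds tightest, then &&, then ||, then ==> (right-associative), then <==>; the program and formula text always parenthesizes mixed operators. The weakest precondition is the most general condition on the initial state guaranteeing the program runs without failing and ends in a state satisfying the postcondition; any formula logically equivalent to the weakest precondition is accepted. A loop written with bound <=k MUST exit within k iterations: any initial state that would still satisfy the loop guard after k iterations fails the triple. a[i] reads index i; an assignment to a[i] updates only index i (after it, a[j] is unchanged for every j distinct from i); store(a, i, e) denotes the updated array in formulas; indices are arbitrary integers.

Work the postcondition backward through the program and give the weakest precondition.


Working backward. After the program, the postcondition !(3*cnt - 8 <= -8) must hold; in canonical form it is !(3*cnt <= 0).
Before skip: !(3*cnt <= 0)
Before the loop (bound <=2), unroll the exhaustion recursion (WP_0 = exit-now case; WP_j = one more guarded iteration, up to j = 2):
  WP_0: (!(tab[cnt] != 1)) && (!(3*cnt <= 0))
  WP_1: (tab[cnt] != 1 ==> ((!(tab[cnt] != 1)) && (!(3*cnt <= 0)))) && ((!(tab[cnt] != 1)) ==> (!(3*cnt <= 0)))
  WP_2: (tab[cnt] != 1 ==> ((tab[cnt] != 1 ==> ((!(tab[cnt] != 1)) && (!(3*cnt <= 0)))) && ((!(tab[cnt] != 1)) ==> (!(3*cnt <= 0))))) && ((!(tab[cnt] != 1)) ==> (!(3*cnt <= 0)))
So before the loop: (tab[cnt] != 1 ==> ((tab[cnt] != 1 ==> ((!(tab[cnt] != 1)) && (!(3*cnt <= 0)))) && ((!(tab[cnt] != 1)) ==> (!(3*cnt <= 0))))) && ((!(tab[cnt] != 1)) ==> (!(3*cnt <= 0)))
Then branch requires (tab[cnt] != 1 ==> ((tab[cnt] != 1 ==> ((!(tab[cnt] != 1)) && (!(3*cnt <= 0)))) && ((!(tab[cnt] != 1)) ==> (!(3*cnt <= 0))))) && ((!(tab[cnt] != 1)) ==> (!(3*cnt <= 0))); else branch requires (store(tab, z, 6*z - 9)[z - 9] != 1 ==> ((store(tab, z, 6*z - 9)[z - 9] != 1 ==> ((!(store(tab, z, 6*z - 9)[z - 9] != 1)) && (!(3*z <= 27)))) && ((!(store(tab, z, 6*z - 9)[z - 9] != 1)) ==> (!(3*z <= 27))))) && ((!(store(tab, z, 6*z - 9)[z - 9] != 1)) ==> (!(3*z <= 27))).
Before the if: ((tab[cnt] <= 7 && z <= cnt + 5) ==> ((tab[cnt] != 1 ==> ((tab[cnt] != 1 ==> ((!(tab[cnt] != 1)) && (!(3*cnt <= 0)))) && ((!(tab[cnt] != 1)) ==> (!(3*cnt <= 0))))) && ((!(tab[cnt] != 1)) ==> (!(3*cnt <= 0))))) && ((!(tab[cnt] <= 7 && z <= cnt + 5)) ==> ((store(tab, z, 6*z - 9)[z - 9] != 1 ==> ((store(tab, z, 6*z - 9)[z - 9] != 1 ==> ((!(store(tab, z, 6*z - 9)[z - 9] != 1)) && (!(3*z <= 27)))) && ((!(store(tab, z, 6*z - 9)[z - 9] != 1)) ==> (!(3*z <= 27))))) && ((!(store(tab, z, 6*z - 9)[z - 9] != 1)) ==> (!(3*z <= 27)))))
Answer: WP = ((tab[cnt] <= 7 && z <= cnt + 5) ==> ((tab[cnt] != 1 ==> ((tab[cnt] != 1 ==> ((!(tab[cnt] != 1)) && (!(3*cnt <= 0)))) && ((!(tab[cnt] != 1)) ==> (!(3*cnt <= 0))))) && ((!(tab[cnt] != 1)) ==> (!(3*cnt <= 0))))) && ((!(tab[cnt] <= 7 && z <= cnt + 5)) ==> ((store(tab, z, 6*z - 9)[z - 9] != 1 ==> ((store(tab, z, 6*z - 9)[z - 9] != 1 ==> ((!(store(tab, z, 6*z - 9)[z - 9] != 1)) && (!(3*z <= 27)))) && ((!(store(tab, z, 6*z - 9)[z - 9] != 1)) ==> (!(3*z <= 27))))) && ((!(store(tab, z, 6*z - 9)[z - 9] != 1)) ==> (!(3*z <= 27)))))


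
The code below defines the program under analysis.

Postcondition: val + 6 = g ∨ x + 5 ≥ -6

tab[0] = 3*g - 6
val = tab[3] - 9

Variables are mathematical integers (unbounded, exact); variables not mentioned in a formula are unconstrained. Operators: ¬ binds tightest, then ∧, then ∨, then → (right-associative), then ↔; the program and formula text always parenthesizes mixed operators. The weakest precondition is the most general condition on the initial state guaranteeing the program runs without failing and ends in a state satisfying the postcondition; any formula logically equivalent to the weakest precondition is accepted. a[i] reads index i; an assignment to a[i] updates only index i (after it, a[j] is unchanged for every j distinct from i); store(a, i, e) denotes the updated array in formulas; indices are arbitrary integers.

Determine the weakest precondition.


Working backward. After the program, the postcondition val + 6 = g ∨ x + 5 ≥ -6 must hold; in canonical form it is val = g - 6 ∨ x ≥ -11.
Before val := tab[3] - 9: tab[3] = g + 3 ∨ x ≥ -11
Before tab[0] := 3*g - 6: tab[3] = g + 3 ∨ x ≥ -11
Answer: WP = tab[3] = g + 3 ∨ x ≥ -11


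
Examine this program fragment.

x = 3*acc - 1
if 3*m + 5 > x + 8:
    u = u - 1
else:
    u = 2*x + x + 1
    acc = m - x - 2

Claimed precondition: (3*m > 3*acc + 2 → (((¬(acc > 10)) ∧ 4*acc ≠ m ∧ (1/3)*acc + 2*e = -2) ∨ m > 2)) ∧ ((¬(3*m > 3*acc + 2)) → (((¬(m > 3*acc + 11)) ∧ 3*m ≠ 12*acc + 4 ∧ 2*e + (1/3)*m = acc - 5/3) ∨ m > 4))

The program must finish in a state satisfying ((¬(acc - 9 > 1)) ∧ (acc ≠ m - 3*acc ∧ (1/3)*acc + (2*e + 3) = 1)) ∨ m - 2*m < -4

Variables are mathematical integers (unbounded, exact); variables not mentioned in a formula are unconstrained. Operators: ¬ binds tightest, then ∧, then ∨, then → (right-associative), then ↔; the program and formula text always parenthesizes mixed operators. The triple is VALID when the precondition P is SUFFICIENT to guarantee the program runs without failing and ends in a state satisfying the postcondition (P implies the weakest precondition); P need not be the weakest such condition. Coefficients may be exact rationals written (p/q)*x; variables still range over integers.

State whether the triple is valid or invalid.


Working backward. After the program, the postcondition ((¬(acc - 9 > 1)) ∧ (acc ≠ m - 3*acc ∧ (1/3)*acc + (2*e + 3) = 1)) ∨ m - 2*m < -4 must hold; in canonical form it is ((¬(acc > 10)) ∧ 4*acc ≠ m ∧ (1/3)*acc + 2*e = -2) ∨ m > 4.
Then branch requires ((¬(acc > 10)) ∧ 4*acc ≠ m ∧ (1/3)*acc + 2*e = -2) ∨ m > 4; else branch requires ((¬(m > x + 12)) ∧ 3*m ≠ 4*x + 8 ∧ 2*e + (1/3)*m = (1/3)*x - 4/3) ∨ m > 4.
Before the if: (3*m > x + 3 → (((¬(acc > 10)) ∧ 4*acc ≠ m ∧ (1/3)*acc + 2*e = -2) ∨ m > 4)) ∧ ((¬(3*m > x + 3)) → (((¬(m > x + 12)) ∧ 3*m ≠ 4*x + 8 ∧ 2*e + (1/3)*m = (1/3)*x - 4/3) ∨ m > 4))
Before x := 3*acc - 1: (3*m > 3*acc + 2 → (((¬(acc > 10)) ∧ 4*acc ≠ m ∧ (1/3)*acc + 2*e = -2) ∨ m > 4)) ∧ ((¬(3*m > 3*acc + 2)) → (((¬(m > 3*acc + 11)) ∧ 3*m ≠ 12*acc + 4 ∧ 2*e + (1/3)*m = acc - 5/3) ∨ m > 4))
The weakest precondition is (3*m > 3*acc + 2 → (((¬(acc > 10)) ∧ 4*acc ≠ m ∧ (1/3)*acc + 2*e = -2) ∨ m > 4)) ∧ ((¬(3*m > 3*acc + 2)) → (((¬(m > 3*acc + 11)) ∧ 3*m ≠ 12*acc + 4 ∧ 2*e + (1/3)*m = acc - 5/3) ∨ m > 4)).
Check whether (3*m > 3*acc + 2 → (((¬(acc > 10)) ∧ 4*acc ≠ m ∧ (1/3)*acc + 2*e = -2) ∨ m > 2)) ∧ ((¬(3*m > 3*acc + 2)) → (((¬(m > 3*acc + 11)) ∧ 3*m ≠ 12*acc + 4 ∧ 2*e + (1/3)*m = acc - 5/3) ∨ m > 4)) implies it.
Countermodel: at the initial state acc = 2, e = 0, m = 3, the precondition holds but the weakest precondition fails.
Answer: invalid


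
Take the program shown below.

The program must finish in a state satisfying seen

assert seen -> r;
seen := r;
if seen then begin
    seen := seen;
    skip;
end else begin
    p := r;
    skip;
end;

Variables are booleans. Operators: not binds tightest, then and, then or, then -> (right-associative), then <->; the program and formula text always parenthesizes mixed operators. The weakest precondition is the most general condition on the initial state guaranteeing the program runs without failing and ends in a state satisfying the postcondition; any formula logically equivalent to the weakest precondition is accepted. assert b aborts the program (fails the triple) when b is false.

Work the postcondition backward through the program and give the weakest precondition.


Working backward. After the program, seen must hold.
Then branch requires seen; else branch requires seen.
Before the if: (not seen) -> seen
Before seen := r: (not r) -> r
Before assert seen -> r: (seen -> r) and ((not r) -> r)
Answer: WP = (seen -> r) and ((not r) -> r)


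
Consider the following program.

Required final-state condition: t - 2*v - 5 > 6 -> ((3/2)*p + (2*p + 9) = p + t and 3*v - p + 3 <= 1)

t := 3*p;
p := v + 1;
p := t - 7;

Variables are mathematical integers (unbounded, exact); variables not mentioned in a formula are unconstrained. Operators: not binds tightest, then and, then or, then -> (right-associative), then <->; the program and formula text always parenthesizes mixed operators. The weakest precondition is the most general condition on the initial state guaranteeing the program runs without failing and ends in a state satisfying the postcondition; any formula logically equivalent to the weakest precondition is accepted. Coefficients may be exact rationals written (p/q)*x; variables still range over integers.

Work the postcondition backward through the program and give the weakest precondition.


Working backward. After the program, the postcondition t - 2*v - 5 > 6 -> ((3/2)*p + (2*p + 9) = p + t and 3*v - p + 3 <= 1) must hold; in canonical form it is t > 2*v + 11 -> ((5/2)*p = t - 9 and 3*v <= p - 2).
Before p := t - 7: t > 2*v + 11 -> ((3/2)*t = 17/2 and 3*v <= t - 9)
Before p := v + 1: t > 2*v + 11 -> ((3/2)*t = 17/2 and 3*v <= t - 9)
Before t := 3*p: 3*p > 2*v + 11 -> ((9/2)*p = 17/2 and 3*v <= 3*p - 9)
Answer: WP = 3*p > 2*v + 11 -> ((9/2)*p = 17/2 and 3*v <= 3*p - 9)


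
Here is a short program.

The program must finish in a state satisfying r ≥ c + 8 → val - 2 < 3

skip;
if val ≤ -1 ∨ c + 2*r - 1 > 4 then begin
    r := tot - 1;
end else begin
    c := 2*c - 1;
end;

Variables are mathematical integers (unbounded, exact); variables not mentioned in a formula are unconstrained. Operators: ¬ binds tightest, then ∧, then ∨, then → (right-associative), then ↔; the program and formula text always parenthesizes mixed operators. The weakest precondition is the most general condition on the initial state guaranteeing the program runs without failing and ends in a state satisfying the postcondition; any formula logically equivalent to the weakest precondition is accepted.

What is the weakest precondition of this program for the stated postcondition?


Working backward. After the program, the postcondition r ≥ c + 8 → val - 2 < 3 must hold; in canonical form it is r ≥ c + 8 → val < 5.
Then branch requires tot ≥ c + 9 → val < 5; else branch requires r ≥ 2*c + 7 → val < 5.
Before the if: ((val ≤ -1 ∨ c + 2*r > 5) → (tot ≥ c + 9 → val < 5)) ∧ ((¬(val ≤ -1 ∨ c + 2*r > 5)) → (r ≥ 2*c + 7 → val < 5))
Before skip: ((val ≤ -1 ∨ c + 2*r > 5) → (tot ≥ c + 9 → val < 5)) ∧ ((¬(val ≤ -1 ∨ c + 2*r > 5)) → (r ≥ 2*c + 7 → val < 5))
Answer: WP = ((val ≤ -1 ∨ c + 2*r > 5) → (tot ≥ c + 9 → val < 5)) ∧ ((¬(val ≤ -1 ∨ c + 2*r > 5)) → (r ≥ 2*c + 7 → val < 5))


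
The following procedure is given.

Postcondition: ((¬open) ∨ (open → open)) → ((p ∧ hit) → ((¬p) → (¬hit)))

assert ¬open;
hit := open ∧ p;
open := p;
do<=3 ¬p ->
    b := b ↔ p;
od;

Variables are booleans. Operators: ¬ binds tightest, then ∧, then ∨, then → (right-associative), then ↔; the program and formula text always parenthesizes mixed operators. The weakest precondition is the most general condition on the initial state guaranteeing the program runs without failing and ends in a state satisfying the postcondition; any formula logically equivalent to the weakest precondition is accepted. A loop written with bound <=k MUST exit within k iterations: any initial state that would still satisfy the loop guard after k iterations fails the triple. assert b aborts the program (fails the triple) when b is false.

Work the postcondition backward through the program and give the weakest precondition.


Working backward. After the program, the postcondition ((¬open) ∨ (open → open)) → ((p ∧ hit) → ((¬p) → (¬hit))) must hold; in canonical form it is (p ∧ hit) → ((¬p) → (¬hit)).
Before the loop (bound <=3), unroll the exhaustion recursion (WP_0 = exit-now case; WP_j = one more guarded iteration, up to j = 3):
  WP_0: p ∧ ((p ∧ hit) → ((¬p) → (¬hit)))
  WP_1: ((¬p) → (p ∧ ((p ∧ hit) → ((¬p) → (¬hit))))) ∧ (p → ((p ∧ hit) → ((¬p) → (¬hit))))
  WP_2: ((¬p) → (((¬p) → (p ∧ ((p ∧ hit) → ((¬p) → (¬hit))))) ∧ (p → ((p ∧ hit) → ((¬p) → (¬hit)))))) ∧ (p → ((p ∧ hit) → ((¬p) → (¬hit))))
  WP_3: ((¬p) → (((¬p) → (((¬p) → (p ∧ ((p ∧ hit) → ((¬p) → (¬hit))))) ∧ (p → ((p ∧ hit) → ((¬p) → (¬hit)))))) ∧ (p → ((p ∧ hit) → ((¬p) → (¬hit)))))) ∧ (p → ((p ∧ hit) → ((¬p) → (¬hit))))
So before the loop: ((¬p) → (((¬p) → (((¬p) → (p ∧ ((p ∧ hit) → ((¬p) → (¬hit))))) ∧ (p → ((p ∧ hit) → ((¬p) → (¬hit)))))) ∧ (p → ((p ∧ hit) → ((¬p) → (¬hit)))))) ∧ (p → ((p ∧ hit) → ((¬p) → (¬hit))))
Before open := p: ((¬p) → (((¬p) → (((¬p) → (p ∧ ((p ∧ hit) → ((¬p) → (¬hit))))) ∧ (p → ((p ∧ hit) → ((¬p) → (¬hit)))))) ∧ (p → ((p ∧ hit) → ((¬p) → (¬hit)))))) ∧ (p → ((p ∧ hit) → ((¬p) → (¬hit))))
Before hit := open ∧ p: ((¬p) → (((¬p) → (((¬p) → (p ∧ ((p ∧ open) → ((¬p) → (¬(open ∧ p)))))) ∧ (p → ((p ∧ open) → ((¬p) → (¬(open ∧ p))))))) ∧ (p → ((p ∧ open) → ((¬p) → (¬(open ∧ p))))))) ∧ (p → ((p ∧ open) → ((¬p) → (¬(open ∧ p)))))
Before assert ¬open: (¬open) ∧ ((¬p) → (((¬p) → (((¬p) → (p ∧ ((p ∧ open) → ((¬p) → (¬(open ∧ p)))))) ∧ (p → ((p ∧ open) → ((¬p) → (¬(open ∧ p))))))) ∧ (p → ((p ∧ open) → ((¬p) → (¬(open ∧ p))))))) ∧ (p → ((p ∧ open) → ((¬p) → (¬(open ∧ p)))))
Answer: WP = (¬open) ∧ ((¬p) → (((¬p) → (((¬p) → (p ∧ ((p ∧ open) → ((¬p) → (¬(open ∧ p)))))) ∧ (p → ((p ∧ open) → ((¬p) → (¬(open ∧ p))))))) ∧ (p → ((p ∧ open) → ((¬p) → (¬(open ∧ p))))))) ∧ (p → ((p ∧ open) → ((¬p) → (¬(open ∧ p)))))


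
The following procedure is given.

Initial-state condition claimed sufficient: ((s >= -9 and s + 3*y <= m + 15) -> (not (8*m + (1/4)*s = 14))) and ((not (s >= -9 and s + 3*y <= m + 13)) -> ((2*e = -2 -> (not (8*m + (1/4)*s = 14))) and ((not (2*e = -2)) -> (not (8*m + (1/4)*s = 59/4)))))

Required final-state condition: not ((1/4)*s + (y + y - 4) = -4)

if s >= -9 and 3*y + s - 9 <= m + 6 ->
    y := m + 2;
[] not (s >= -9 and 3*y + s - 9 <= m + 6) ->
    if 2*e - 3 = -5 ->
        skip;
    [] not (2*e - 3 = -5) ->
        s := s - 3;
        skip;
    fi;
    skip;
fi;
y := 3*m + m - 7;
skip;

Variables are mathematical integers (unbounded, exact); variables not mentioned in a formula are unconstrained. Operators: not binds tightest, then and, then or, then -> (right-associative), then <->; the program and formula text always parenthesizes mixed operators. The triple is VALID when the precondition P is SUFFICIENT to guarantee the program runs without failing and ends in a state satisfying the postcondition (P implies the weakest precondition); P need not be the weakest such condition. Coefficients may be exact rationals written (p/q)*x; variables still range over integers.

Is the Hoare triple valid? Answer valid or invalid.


Working backward. After the program, the postcondition not ((1/4)*s + (y + y - 4) = -4) must hold; in canonical form it is not ((1/4)*s + 2*y = 0).
Before skip: not ((1/4)*s + 2*y = 0)
Before y := 3*m + m - 7: not (8*m + (1/4)*s = 14)
Then branch requires not (8*m + (1/4)*s = 14); else branch requires (2*e = -2 -> (not (8*m + (1/4)*s = 14))) and ((not (2*e = -2)) -> (not (8*m + (1/4)*s = 59/4))).
Before the if: ((s >= -9 and s + 3*y <= m + 15) -> (not (8*m + (1/4)*s = 14))) and ((not (s >= -9 and s + 3*y <= m + 15)) -> ((2*e = -2 -> (not (8*m + (1/4)*s = 14))) and ((not (2*e = -2)) -> (not (8*m + (1/4)*s = 59/4)))))
The weakest precondition is ((s >= -9 and s + 3*y <= m + 15) -> (not (8*m + (1/4)*s = 14))) and ((not (s >= -9 and s + 3*y <= m + 15)) -> ((2*e = -2 -> (not (8*m + (1/4)*s = 14))) and ((not (2*e = -2)) -> (not (8*m + (1/4)*s = 59/4))))).
Check whether ((s >= -9 and s + 3*y <= m + 15) -> (not (8*m + (1/4)*s = 14))) and ((not (s >= -9 and s + 3*y <= m + 13)) -> ((2*e = -2 -> (not (8*m + (1/4)*s = 14))) and ((not (2*e = -2)) -> (not (8*m + (1/4)*s = 59/4))))) implies it.
Every state satisfying the precondition satisfies the weakest precondition: the implication holds.
Answer: valid


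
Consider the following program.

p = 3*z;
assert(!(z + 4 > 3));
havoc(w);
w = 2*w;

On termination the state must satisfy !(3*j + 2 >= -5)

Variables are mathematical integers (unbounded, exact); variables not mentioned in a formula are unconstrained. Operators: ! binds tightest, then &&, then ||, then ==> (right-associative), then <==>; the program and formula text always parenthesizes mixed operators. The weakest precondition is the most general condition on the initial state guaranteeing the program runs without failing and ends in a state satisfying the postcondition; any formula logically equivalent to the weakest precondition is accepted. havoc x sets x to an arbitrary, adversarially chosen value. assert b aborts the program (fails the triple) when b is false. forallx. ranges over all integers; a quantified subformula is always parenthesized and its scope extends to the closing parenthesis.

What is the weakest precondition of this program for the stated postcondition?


Working backward. After the program, the postcondition !(3*j + 2 >= -5) must hold; in canonical form it is !(3*j >= -7).
Before w := 2*w: !(3*j >= -7)
Before havoc w: !(3*j >= -7)
Before assert !(z + 4 > 3): (!(z > -1)) && (!(3*j >= -7))
Before p := 3*z: (!(z > -1)) && (!(3*j >= -7))
Answer: WP = (!(z > -1)) && (!(3*j >= -7))


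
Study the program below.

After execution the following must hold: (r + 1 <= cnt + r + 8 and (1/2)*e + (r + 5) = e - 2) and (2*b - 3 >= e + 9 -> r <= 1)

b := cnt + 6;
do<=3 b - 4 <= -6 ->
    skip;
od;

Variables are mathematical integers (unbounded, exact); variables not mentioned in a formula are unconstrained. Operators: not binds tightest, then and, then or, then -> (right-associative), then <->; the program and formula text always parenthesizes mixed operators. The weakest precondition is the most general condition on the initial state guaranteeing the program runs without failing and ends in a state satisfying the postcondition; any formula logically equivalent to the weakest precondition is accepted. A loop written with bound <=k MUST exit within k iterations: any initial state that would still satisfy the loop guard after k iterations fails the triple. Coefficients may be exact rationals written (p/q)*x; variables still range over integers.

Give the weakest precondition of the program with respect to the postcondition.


Working backward. After the program, the postcondition (r + 1 <= cnt + r + 8 and (1/2)*e + (r + 5) = e - 2) and (2*b - 3 >= e + 9 -> r <= 1) must hold; in canonical form it is cnt >= -7 and r = (1/2)*e - 7 and (2*b >= e + 12 -> r <= 1).
Before the loop (bound <=3), unroll the exhaustion recursion (WP_0 = exit-now case; WP_j = one more guarded iteration, up to j = 3):
  WP_0: (not (b <= -2)) and cnt >= -7 and r = (1/2)*e - 7 and (2*b >= e + 12 -> r <= 1)
  WP_1: (b <= -2 -> ((not (b <= -2)) and cnt >= -7 and r = (1/2)*e - 7 and (2*b >= e + 12 -> r <= 1))) and ((not (b <= -2)) -> (cnt >= -7 and r = (1/2)*e - 7 and (2*b >= e + 12 -> r <= 1)))
  WP_2: (b <= -2 -> ((b <= -2 -> ((not (b <= -2)) and cnt >= -7 and r = (1/2)*e - 7 and (2*b >= e + 12 -> r <= 1))) and ((not (b <= -2)) -> (cnt >= -7 and r = (1/2)*e - 7 and (2*b >= e + 12 -> r <= 1))))) and ((not (b <= -2)) -> (cnt >= -7 and r = (1/2)*e - 7 and (2*b >= e + 12 -> r <= 1)))
  WP_3: (b <= -2 -> ((b <= -2 -> ((b <= -2 -> ((not (b <= -2)) and cnt >= -7 and r = (1/2)*e - 7 and (2*b >= e + 12 -> r <= 1))) and ((not (b <= -2)) -> (cnt >= -7 and r = (1/2)*e - 7 and (2*b >= e + 12 -> r <= 1))))) and ((not (b <= -2)) -> (cnt >= -7 and r = (1/2)*e - 7 and (2*b >= e + 12 -> r <= 1))))) and ((not (b <= -2)) -> (cnt >= -7 and r = (1/2)*e - 7 and (2*b >= e + 12 -> r <= 1)))
So before the loop: (b <= -2 -> ((b <= -2 -> ((b <= -2 -> ((not (b <= -2)) and cnt >= -7 and r = (1/2)*e - 7 and (2*b >= e + 12 -> r <= 1))) and ((not (b <= -2)) -> (cnt >= -7 and r = (1/2)*e - 7 and (2*b >= e + 12 -> r <= 1))))) and ((not (b <= -2)) -> (cnt >= -7 and r = (1/2)*e - 7 and (2*b >= e + 12 -> r <= 1))))) and ((not (b <= -2)) -> (cnt >= -7 and r = (1/2)*e - 7 and (2*b >= e + 12 -> r <= 1)))
Before b := cnt + 6: (cnt <= -8 -> ((cnt <= -8 -> ((cnt <= -8 -> ((not (cnt <= -8)) and cnt >= -7 and r = (1/2)*e - 7 and (2*cnt >= e -> r <= 1))) and ((not (cnt <= -8)) -> (cnt >= -7 and r = (1/2)*e - 7 and (2*cnt >= e -> r <= 1))))) and ((not (cnt <= -8)) -> (cnt >= -7 and r = (1/2)*e - 7 and (2*cnt >= e -> r <= 1))))) and ((not (cnt <= -8)) -> (cnt >= -7 and r = (1/2)*e - 7 and (2*cnt >= e -> r <= 1)))
Answer: WP = (cnt <= -8 -> ((cnt <= -8 -> ((cnt <= -8 -> ((not (cnt <= -8)) and cnt >= -7 and r = (1/2)*e - 7 and (2*cnt >= e -> r <= 1))) and ((not (cnt <= -8)) -> (cnt >= -7 and r = (1/2)*e - 7 and (2*cnt >= e -> r <= 1))))) and ((not (cnt <= -8)) -> (cnt >= -7 and r = (1/2)*e - 7 and (2*cnt >= e -> r <= 1))))) and ((not (cnt <= -8)) -> (cnt >= -7 and r = (1/2)*e - 7 and (2*cnt >= e -> r <= 1)))


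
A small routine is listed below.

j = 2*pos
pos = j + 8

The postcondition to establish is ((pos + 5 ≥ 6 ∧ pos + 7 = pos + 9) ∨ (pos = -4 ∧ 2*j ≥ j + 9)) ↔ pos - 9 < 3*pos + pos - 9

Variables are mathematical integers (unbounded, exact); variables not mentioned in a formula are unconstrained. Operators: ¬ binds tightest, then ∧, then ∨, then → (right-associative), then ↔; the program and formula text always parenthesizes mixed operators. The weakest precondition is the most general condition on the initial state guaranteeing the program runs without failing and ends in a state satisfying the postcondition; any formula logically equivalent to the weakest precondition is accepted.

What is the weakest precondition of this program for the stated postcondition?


Working backward. After the program, the postcondition ((pos + 5 ≥ 6 ∧ pos + 7 = pos + 9) ∨ (pos = -4 ∧ 2*j ≥ j + 9)) ↔ pos - 9 < 3*pos + pos - 9 must hold; in canonical form it is (pos = -4 ∧ j ≥ 9) ↔ 3*pos > 0.
Before pos := j + 8: (j = -12 ∧ j ≥ 9) ↔ 3*j > -24
Before j := 2*pos: (2*pos = -12 ∧ 2*pos ≥ 9) ↔ 6*pos > -24
Answer: WP = (2*pos = -12 ∧ 2*pos ≥ 9) ↔ 6*pos > -24


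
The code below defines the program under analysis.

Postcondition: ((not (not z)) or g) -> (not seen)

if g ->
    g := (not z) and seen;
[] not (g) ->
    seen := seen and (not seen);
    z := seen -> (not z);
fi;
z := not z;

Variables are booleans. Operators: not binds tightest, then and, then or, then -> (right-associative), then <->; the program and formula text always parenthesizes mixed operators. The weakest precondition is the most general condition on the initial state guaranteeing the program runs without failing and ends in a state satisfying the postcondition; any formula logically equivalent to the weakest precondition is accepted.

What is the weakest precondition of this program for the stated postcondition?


Working backward. After the program, the postcondition ((not (not z)) or g) -> (not seen) must hold; in canonical form it is (z or g) -> (not seen).
Before z := not z: ((not z) or g) -> (not seen)
Then branch requires ((not z) or ((not z) and seen)) -> (not seen); else branch requires true.
Before the if: g -> (((not z) or ((not z) and seen)) -> (not seen))
Answer: WP = g -> (((not z) or ((not z) and seen)) -> (not seen))


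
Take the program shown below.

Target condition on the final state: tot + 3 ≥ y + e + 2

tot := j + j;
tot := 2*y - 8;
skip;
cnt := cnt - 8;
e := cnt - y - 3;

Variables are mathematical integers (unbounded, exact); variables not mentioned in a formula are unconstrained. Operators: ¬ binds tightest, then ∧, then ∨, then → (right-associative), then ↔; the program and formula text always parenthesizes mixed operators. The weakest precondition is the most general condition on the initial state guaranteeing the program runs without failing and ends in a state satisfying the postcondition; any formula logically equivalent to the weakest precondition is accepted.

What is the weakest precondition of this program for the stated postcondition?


Working backward. After the program, the postcondition tot + 3 ≥ y + e + 2 must hold; in canonical form it is tot ≥ e + y - 1.
Before e := cnt - y - 3: tot ≥ cnt - 4
Before cnt := cnt - 8: tot ≥ cnt - 12
Before skip: tot ≥ cnt - 12
Before tot := 2*y - 8: 2*y ≥ cnt - 4
Before tot := j + j: 2*y ≥ cnt - 4
Answer: WP = 2*y ≥ cnt - 4


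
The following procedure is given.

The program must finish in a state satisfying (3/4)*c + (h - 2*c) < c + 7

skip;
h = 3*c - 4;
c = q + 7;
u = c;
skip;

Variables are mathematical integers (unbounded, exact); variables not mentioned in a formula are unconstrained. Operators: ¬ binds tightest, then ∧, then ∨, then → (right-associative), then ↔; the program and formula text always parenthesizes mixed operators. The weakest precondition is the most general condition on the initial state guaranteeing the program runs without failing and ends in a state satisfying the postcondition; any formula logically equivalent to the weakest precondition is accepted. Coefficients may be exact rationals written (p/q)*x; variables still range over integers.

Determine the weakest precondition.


Working backward. After the program, the postcondition (3/4)*c + (h - 2*c) < c + 7 must hold; in canonical form it is h < (9/4)*c + 7.
Before skip: h < (9/4)*c + 7
Before u := c: h < (9/4)*c + 7
Before c := q + 7: h < (9/4)*q + 91/4
Before h := 3*c - 4: 3*c < (9/4)*q + 107/4
Before skip: 3*c < (9/4)*q + 107/4
Answer: WP = 3*c < (9/4)*q + 107/4


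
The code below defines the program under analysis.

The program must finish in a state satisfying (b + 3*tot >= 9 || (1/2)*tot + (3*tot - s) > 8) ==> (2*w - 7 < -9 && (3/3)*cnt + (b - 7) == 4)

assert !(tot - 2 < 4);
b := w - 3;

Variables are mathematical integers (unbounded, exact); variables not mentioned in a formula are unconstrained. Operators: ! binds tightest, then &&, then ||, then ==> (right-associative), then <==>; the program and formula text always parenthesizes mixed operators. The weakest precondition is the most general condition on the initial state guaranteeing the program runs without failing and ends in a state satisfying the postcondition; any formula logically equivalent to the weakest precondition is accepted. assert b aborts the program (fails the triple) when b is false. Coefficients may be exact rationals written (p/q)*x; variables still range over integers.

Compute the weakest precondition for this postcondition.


Working backward. After the program, the postcondition (b + 3*tot >= 9 || (1/2)*tot + (3*tot - s) > 8) ==> (2*w - 7 < -9 && (3/3)*cnt + (b - 7) == 4) must hold; in canonical form it is (b + 3*tot >= 9 || (7/2)*tot > s + 8) ==> (2*w < -2 && b + cnt == 11).
Before b := w - 3: (3*tot + w >= 12 || (7/2)*tot > s + 8) ==> (2*w < -2 && cnt + w == 14)
Before assert !(tot - 2 < 4): (!(tot < 6)) && ((3*tot + w >= 12 || (7/2)*tot > s + 8) ==> (2*w < -2 && cnt + w == 14))
Answer: WP = (!(tot < 6)) && ((3*tot + w >= 12 || (7/2)*tot > s + 8) ==> (2*w < -2 && cnt + w == 14))


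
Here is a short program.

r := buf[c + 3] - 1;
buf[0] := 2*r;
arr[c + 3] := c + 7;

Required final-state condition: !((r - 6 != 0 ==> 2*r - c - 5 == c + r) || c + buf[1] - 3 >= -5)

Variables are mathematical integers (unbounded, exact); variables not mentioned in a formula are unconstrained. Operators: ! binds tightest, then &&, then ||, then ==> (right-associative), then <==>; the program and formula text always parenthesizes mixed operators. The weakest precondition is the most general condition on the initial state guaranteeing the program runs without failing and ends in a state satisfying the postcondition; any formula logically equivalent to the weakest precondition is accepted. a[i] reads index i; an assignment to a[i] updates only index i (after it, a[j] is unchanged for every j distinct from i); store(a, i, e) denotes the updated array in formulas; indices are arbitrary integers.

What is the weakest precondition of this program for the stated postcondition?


Working backward. After the program, the postcondition !((r - 6 != 0 ==> 2*r - c - 5 == c + r) || c + buf[1] - 3 >= -5) must hold; in canonical form it is !((r != 6 ==> r == 2*c + 5) || buf[1] + c >= -2).
Before arr[c + 3] := c + 7: !((r != 6 ==> r == 2*c + 5) || buf[1] + c >= -2)
Before buf[0] := 2*r: !((r != 6 ==> r == 2*c + 5) || buf[1] + c >= -2)
Before r := buf[c + 3] - 1: !((buf[c + 3] != 7 ==> buf[c + 3] == 2*c + 6) || buf[1] + c >= -2)
Answer: WP = !((buf[c + 3] != 7 ==> buf[c + 3] == 2*c + 6) || buf[1] + c >= -2)


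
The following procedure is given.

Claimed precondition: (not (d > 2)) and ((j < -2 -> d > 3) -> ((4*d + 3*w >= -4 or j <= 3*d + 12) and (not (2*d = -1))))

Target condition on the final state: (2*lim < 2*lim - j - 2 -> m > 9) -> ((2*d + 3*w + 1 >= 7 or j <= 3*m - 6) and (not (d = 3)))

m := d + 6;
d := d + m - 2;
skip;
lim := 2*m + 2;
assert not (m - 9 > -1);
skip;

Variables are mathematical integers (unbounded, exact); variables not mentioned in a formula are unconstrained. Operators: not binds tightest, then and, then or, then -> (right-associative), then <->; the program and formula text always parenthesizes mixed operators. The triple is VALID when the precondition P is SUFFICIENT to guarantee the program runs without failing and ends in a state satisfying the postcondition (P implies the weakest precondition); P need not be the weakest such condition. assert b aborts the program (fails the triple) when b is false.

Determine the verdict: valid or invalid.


Working backward. After the program, the postcondition (2*lim < 2*lim - j - 2 -> m > 9) -> ((2*d + 3*w + 1 >= 7 or j <= 3*m - 6) and (not (d = 3))) must hold; in canonical form it is (j < -2 -> m > 9) -> ((2*d + 3*w >= 6 or j <= 3*m - 6) and (not (d = 3))).
Before skip: (j < -2 -> m > 9) -> ((2*d + 3*w >= 6 or j <= 3*m - 6) and (not (d = 3)))
Before assert not (m - 9 > -1): (not (m > 8)) and ((j < -2 -> m > 9) -> ((2*d + 3*w >= 6 or j <= 3*m - 6) and (not (d = 3))))
Before lim := 2*m + 2: (not (m > 8)) and ((j < -2 -> m > 9) -> ((2*d + 3*w >= 6 or j <= 3*m - 6) and (not (d = 3))))
Before skip: (not (m > 8)) and ((j < -2 -> m > 9) -> ((2*d + 3*w >= 6 or j <= 3*m - 6) and (not (d = 3))))
Before d := d + m - 2: (not (m > 8)) and ((j < -2 -> m > 9) -> ((2*d + 2*m + 3*w >= 10 or j <= 3*m - 6) and (not (d + m = 5))))
Before m := d + 6: (not (d > 2)) and ((j < -2 -> d > 3) -> ((4*d + 3*w >= -2 or j <= 3*d + 12) and (not (2*d = -1))))
The weakest precondition is (not (d > 2)) and ((j < -2 -> d > 3) -> ((4*d + 3*w >= -2 or j <= 3*d + 12) and (not (2*d = -1)))).
Check whether (not (d > 2)) and ((j < -2 -> d > 3) -> ((4*d + 3*w >= -4 or j <= 3*d + 12) and (not (2*d = -1)))) implies it.
Countermodel: at the initial state d = 0, j = 13, w = -1, the precondition holds but the weakest precondition fails.
Answer: invalid


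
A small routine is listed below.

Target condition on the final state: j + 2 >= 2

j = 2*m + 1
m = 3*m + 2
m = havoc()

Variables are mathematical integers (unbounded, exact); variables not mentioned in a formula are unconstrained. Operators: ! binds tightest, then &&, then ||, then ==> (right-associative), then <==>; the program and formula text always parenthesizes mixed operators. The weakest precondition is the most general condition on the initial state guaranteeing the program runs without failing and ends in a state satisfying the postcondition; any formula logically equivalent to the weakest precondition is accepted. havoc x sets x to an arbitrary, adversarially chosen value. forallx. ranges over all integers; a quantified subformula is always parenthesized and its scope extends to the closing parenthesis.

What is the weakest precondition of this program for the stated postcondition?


Working backward. After the program, the postcondition j + 2 >= 2 must hold; in canonical form it is j >= 0.
Before havoc m: j >= 0
Before m := 3*m + 2: j >= 0
Before j := 2*m + 1: 2*m >= -1
Answer: WP = 2*m >= -1


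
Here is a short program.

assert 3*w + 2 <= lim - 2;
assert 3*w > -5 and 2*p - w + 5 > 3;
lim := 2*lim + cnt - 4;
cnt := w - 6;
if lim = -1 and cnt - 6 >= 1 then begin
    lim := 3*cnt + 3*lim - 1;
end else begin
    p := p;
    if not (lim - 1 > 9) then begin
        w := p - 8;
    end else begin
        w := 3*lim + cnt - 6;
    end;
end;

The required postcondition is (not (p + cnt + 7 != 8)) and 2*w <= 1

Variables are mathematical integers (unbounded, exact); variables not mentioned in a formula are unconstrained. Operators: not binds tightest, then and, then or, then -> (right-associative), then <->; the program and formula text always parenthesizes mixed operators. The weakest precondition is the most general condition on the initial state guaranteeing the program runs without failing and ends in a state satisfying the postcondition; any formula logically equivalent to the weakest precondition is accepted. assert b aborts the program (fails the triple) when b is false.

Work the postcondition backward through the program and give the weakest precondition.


Working backward. After the program, the postcondition (not (p + cnt + 7 != 8)) and 2*w <= 1 must hold; in canonical form it is (not (cnt + p != 1)) and 2*w <= 1.
Then branch requires (not (cnt + p != 1)) and 2*w <= 1; else branch requires ((not (lim > 10)) -> ((not (cnt + p != 1)) and 2*p <= 17)) and (lim > 10 -> ((not (cnt + p != 1)) and 2*cnt + 6*lim <= 13)).
Before the if: ((lim = -1 and cnt >= 7) -> ((not (cnt + p != 1)) and 2*w <= 1)) and ((not (lim = -1 and cnt >= 7)) -> (((not (lim > 10)) -> ((not (cnt + p != 1)) and 2*p <= 17)) and (lim > 10 -> ((not (cnt + p != 1)) and 2*cnt + 6*lim <= 13))))
Before cnt := w - 6: ((lim = -1 and w >= 13) -> ((not (p + w != 7)) and 2*w <= 1)) and ((not (lim = -1 and w >= 13)) -> (((not (lim > 10)) -> ((not (p + w != 7)) and 2*p <= 17)) and (lim > 10 -> ((not (p + w != 7)) and 6*lim + 2*w <= 25))))
Before lim := 2*lim + cnt - 4: ((cnt + 2*lim = 3 and w >= 13) -> ((not (p + w != 7)) and 2*w <= 1)) and ((not (cnt + 2*lim = 3 and w >= 13)) -> (((not (cnt + 2*lim > 14)) -> ((not (p + w != 7)) and 2*p <= 17)) and (cnt + 2*lim > 14 -> ((not (p + w != 7)) and 6*cnt + 12*lim + 2*w <= 49))))
Before assert 3*w > -5 and 2*p - w + 5 > 3: 3*w > -5 and 2*p > w - 2 and ((cnt + 2*lim = 3 and w >= 13) -> ((not (p + w != 7)) and 2*w <= 1)) and ((not (cnt + 2*lim = 3 and w >= 13)) -> (((not (cnt + 2*lim > 14)) -> ((not (p + w != 7)) and 2*p <= 17)) and (cnt + 2*lim > 14 -> ((not (p + w != 7)) and 6*cnt + 12*lim + 2*w <= 49))))
Before assert 3*w + 2 <= lim - 2: 3*w <= lim - 4 and 3*w > -5 and 2*p > w - 2 and ((cnt + 2*lim = 3 and w >= 13) -> ((not (p + w != 7)) and 2*w <= 1)) and ((not (cnt + 2*lim = 3 and w >= 13)) -> (((not (cnt + 2*lim > 14)) -> ((not (p + w != 7)) and 2*p <= 17)) and (cnt + 2*lim > 14 -> ((not (p + w != 7)) and 6*cnt + 12*lim + 2*w <= 49))))
Answer: WP = 3*w <= lim - 4 and 3*w > -5 and 2*p > w - 2 and ((cnt + 2*lim = 3 and w >= 13) -> ((not (p + w != 7)) and 2*w <= 1)) and ((not (cnt + 2*lim = 3 and w >= 13)) -> (((not (cnt + 2*lim > 14)) -> ((not (p + w != 7)) and 2*p <= 17)) and (cnt + 2*lim > 14 -> ((not (p + w != 7)) and 6*cnt + 12*lim + 2*w <= 49))))


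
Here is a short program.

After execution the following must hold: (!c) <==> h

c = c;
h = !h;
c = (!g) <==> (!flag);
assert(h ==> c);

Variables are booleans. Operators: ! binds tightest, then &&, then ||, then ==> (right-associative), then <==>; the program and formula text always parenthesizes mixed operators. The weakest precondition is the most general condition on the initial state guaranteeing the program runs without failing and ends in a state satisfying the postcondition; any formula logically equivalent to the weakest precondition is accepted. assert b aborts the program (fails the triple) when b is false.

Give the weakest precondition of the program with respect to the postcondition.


Working backward. After the program, (!c) <==> h must hold.
Before assert h ==> c: (h ==> c) && ((!c) <==> h)
Before c := (!g) <==> (!flag): (h ==> ((!g) <==> (!flag))) && ((!((!g) <==> (!flag))) <==> h)
Before h := !h: ((!h) ==> ((!g) <==> (!flag))) && ((!((!g) <==> (!flag))) <==> (!h))
Before c := c: ((!h) ==> ((!g) <==> (!flag))) && ((!((!g) <==> (!flag))) <==> (!h))
Answer: WP = ((!h) ==> ((!g) <==> (!flag))) && ((!((!g) <==> (!flag))) <==> (!h))
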